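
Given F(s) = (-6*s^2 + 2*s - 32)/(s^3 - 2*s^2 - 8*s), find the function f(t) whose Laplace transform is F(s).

Factor the denominator: s^3 - 2*s^2 - 8*s = s*(s - 4)*(s + 2).
Partial fraction decomposition gives [-5/(s - 4)] + [-5/(s + 2)] + [4/s].
Invert each term: -5/(s - 4) ↔ -5e^(4t); -5/(s + 2) ↔ -5e^(-2t); 4/(s - 0) ↔ 4e^(0t).

f(t) = -5*exp(4*t) + 4 - 5*exp(-2*t)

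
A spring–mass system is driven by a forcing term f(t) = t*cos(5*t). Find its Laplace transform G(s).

L{cos(5t)} = s/(s^2 + 25).
Then apply L{t·g(t)} = -d/ds[H(s)] with H(s) = s/(s^2 + 25):
differentiating 1 time and applying the sign gives (s - 5)*(s + 5)/(s^2 + 25)^2.

G(s) = (s - 5)*(s + 5)/(s^2 + 25)^2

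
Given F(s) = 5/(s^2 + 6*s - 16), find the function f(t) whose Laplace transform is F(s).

f(t) = exp(-3*t)*sinh(5*t)

Rewrite the denominator: s^2 + 6*s - 16 = (s + 3)^2 - 25.
The form in (s + 3) signals a first-shifting-theorem factor e^(-3t).
Since L{sinh(5t)} = 5/(s^2 - 25), the inverse is e^(-3*t)*sinh(5*t).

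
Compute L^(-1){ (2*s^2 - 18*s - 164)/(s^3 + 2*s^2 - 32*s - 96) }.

Factor the denominator: s^3 + 2*s^2 - 32*s - 96 = (s - 6)*(s + 4)^2.
Partial fraction decomposition gives [4/(s + 4)] + [6/(s + 4)^2] + [-2/(s - 6)].
Invert each term: 4/(s + 4) ↔ 4e^(-4t); 6/(s + 4)^2 ↔ 6t·e^(-4t); -2/(s - 6) ↔ -2e^(6t).

6*t*exp(-4*t) - 2*exp(6*t) + 4*exp(-4*t)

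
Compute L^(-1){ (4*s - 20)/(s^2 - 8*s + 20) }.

-2*exp(4*t)*sin(2*t) + 4*exp(4*t)*cos(2*t)

Complete the square in the denominator: s^2 - 8*s + 20 = (s - 4)^2 + 2^2.
Split the numerator to match: 4*s - 20 = 4·(s - 4) - 2·2.
Invert each term: 4·(s - 4)/((s - 4)^2 + 4) ↔ 4e^(4t)cos(2t); -2·2/((s - 4)^2 + 4) ↔ -2e^(4t)sin(2t).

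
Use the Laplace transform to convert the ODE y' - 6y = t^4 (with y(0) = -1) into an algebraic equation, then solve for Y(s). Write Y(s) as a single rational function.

Laplace-transform each side.
The derivative rules (L{y'} = sY - y(0) = sY - (-1)) turn the left side into (s - 6)Y - (-1).
The right side is L{t^4} = 24/s^5.
So (s - 6)Y = 24/s^5 + (-1).
Isolate Y and clear denominators.

Y(s) = (-s^5 + 24)/(s^6 - 6*s^5)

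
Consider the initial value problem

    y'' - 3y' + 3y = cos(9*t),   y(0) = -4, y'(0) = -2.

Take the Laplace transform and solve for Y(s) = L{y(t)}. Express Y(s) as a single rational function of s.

Y(s) = (-4*s^3 + 10*s^2 - 323*s + 810)/(s^4 - 3*s^3 + 84*s^2 - 243*s + 243)

Take the Laplace transform of both sides.
Using L{y''} = s^2 Y - s·y(0) - y'(0) and L{y'} = sY - y(0), with y(0) = -4, y'(0) = -2, the left side becomes (s^2 - 3*s + 3)Y - (-4*s + 10).
The right side is L{cos(9*t)} = s/(s^2 + 81).
So (s^2 - 3*s + 3)Y = s/(s^2 + 81) + (-4*s + 10).
Divide through and combine into a single rational function.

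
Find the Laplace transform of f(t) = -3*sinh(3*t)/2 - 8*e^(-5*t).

-9/(2*(s^2 - 9)) - 8/(s + 5)

By linearity of the Laplace transform, transform each term separately.
(-8)·[L{e^(-5t)} = 1/(s + 5)]; (-3/2)·[L{sinh(3t)} = 3/(s^2 - 9)].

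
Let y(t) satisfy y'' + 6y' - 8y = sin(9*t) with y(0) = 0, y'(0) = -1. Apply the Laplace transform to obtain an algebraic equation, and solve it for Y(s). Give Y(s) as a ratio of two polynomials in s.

Take the Laplace transform of both sides.
With L{y''} = s^2 Y - s·y(0) - y'(0) and L{y'} = sY - y(0), with y(0) = 0, y'(0) = -1: the LHS transforms to (s^2 + 6*s - 8)Y - (-1).
The right side is L{sin(9*t)} = 9/(s^2 + 81).
So (s^2 + 6*s - 8)Y = 9/(s^2 + 81) + (-1).
Divide through and combine into a single rational function.

Y(s) = (-s^2 - 72)/(s^4 + 6*s^3 + 73*s^2 + 486*s - 648)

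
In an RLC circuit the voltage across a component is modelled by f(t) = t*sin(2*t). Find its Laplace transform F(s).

F(s) = 4*s/(s^2 + 4)^2

L{sin(2t)} = 2/(s^2 + 4).
Then apply L{t·g(t)} = -d/ds[G(s)] with G(s) = 2/(s^2 + 4):
differentiating 1 time and applying the sign gives 4*s/(s^2 + 4)^2.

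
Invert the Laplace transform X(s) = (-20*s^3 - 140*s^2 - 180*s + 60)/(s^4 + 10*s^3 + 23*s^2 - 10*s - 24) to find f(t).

f(t) = -4*exp(t) - 4*exp(-t) - 6*exp(-4*t) - 6*exp(-6*t)

Factor the denominator: s^4 + 10*s^3 + 23*s^2 - 10*s - 24 = (s - 1)*(s + 1)*(s + 4)*(s + 6).
Partial fraction decomposition gives [-4/(s + 1)] + [-4/(s - 1)] + [-6/(s + 6)] + [-6/(s + 4)].
Invert each term: -4/(s + 1) ↔ -4e^(-t); -4/(s - 1) ↔ -4e^(t); -6/(s + 6) ↔ -6e^(-6t); -6/(s + 4) ↔ -6e^(-4t).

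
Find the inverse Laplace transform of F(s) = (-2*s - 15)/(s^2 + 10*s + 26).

-5*exp(-5*t)*sin(t) - 2*exp(-5*t)*cos(t)

Complete the square in the denominator: s^2 + 10*s + 26 = (s + 5)^2 + 1^2.
Split the numerator to match: -2*s - 15 = -2·(s + 5) - 5·1.
Invert each term: -2·(s + 5)/((s + 5)^2 + 1) ↔ -2e^(-5t)cos(t); -5·1/((s + 5)^2 + 1) ↔ -5e^(-5t)sin(t).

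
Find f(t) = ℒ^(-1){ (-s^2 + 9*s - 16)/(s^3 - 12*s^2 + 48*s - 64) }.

Factor the denominator: s^3 - 12*s^2 + 48*s - 64 = (s - 4)^3.
Partial fraction decomposition gives [-1/(s - 4)] + [(s - 4)^(-2)] + [4/(s - 4)^3].
Invert each term: -1/(s - 4) ↔ -e^(4t); 1/(s - 4)^2 ↔ t·e^(4t); 4/(s - 4)^3 ↔ (2)t^2·e^(4t).

f(t) = 2*t^2*exp(4*t) + t*exp(4*t) - exp(4*t)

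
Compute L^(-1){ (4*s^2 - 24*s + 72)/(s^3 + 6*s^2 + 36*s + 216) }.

Factor the denominator: s^3 + 6*s^2 + 36*s + 216 = (s + 6)*(s^2 + 36).
Partial fraction decomposition gives [5/(s + 6)] + [-s/(s^2 + 36)] + [-18/(s^2 + 36)].
Invert each term: 5/(s + 6) ↔ 5e^(-6t); -1·s/(s^2 + 36) ↔ -cos(6t); -3·6/(s^2 + 36) ↔ -3sin(6t).

-3*sin(6*t) - cos(6*t) + 5*exp(-6*t)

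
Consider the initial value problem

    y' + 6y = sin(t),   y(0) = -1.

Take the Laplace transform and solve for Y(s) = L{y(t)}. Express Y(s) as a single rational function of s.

Take the Laplace transform of both sides.
With L{y'} = sY - y(0) = sY - (-1): the LHS transforms to (s + 6)Y - (-1).
The right side is L{sin(t)} = 1/(s^2 + 1).
So (s + 6)Y = 1/(s^2 + 1) + (-1).
Solve for Y(s) and write it as one ratio of polynomials.

Y(s) = -s^2/(s^3 + 6*s^2 + s + 6)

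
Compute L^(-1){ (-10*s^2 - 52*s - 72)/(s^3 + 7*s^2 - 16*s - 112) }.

Factor the denominator: s^3 + 7*s^2 - 16*s - 112 = (s - 4)*(s + 4)*(s + 7).
Partial fraction decomposition gives [-6/(s + 7)] + [-5/(s - 4)] + [1/(s + 4)].
Invert each term: -6/(s + 7) ↔ -6e^(-7t); -5/(s - 4) ↔ -5e^(4t); 1/(s + 4) ↔ e^(-4t).

-5*exp(4*t) + exp(-4*t) - 6*exp(-7*t)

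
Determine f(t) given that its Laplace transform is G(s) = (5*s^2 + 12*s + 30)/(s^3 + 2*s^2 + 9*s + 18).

Factor the denominator: s^3 + 2*s^2 + 9*s + 18 = (s + 2)*(s^2 + 9).
Partial fraction decomposition gives [2/(s + 2)] + [3*s/(s^2 + 9)] + [6/(s^2 + 9)].
Invert each term: 2/(s + 2) ↔ 2e^(-2t); 3·s/(s^2 + 9) ↔ 3cos(3t); 2·3/(s^2 + 9) ↔ 2sin(3t).

f(t) = 2*sin(3*t) + 3*cos(3*t) + 2*exp(-2*t)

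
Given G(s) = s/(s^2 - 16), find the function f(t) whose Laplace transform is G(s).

f(t) = cosh(4*t)

Since L{cosh(4t)} = s/(s^2 - 16), the inverse is cosh(4*t).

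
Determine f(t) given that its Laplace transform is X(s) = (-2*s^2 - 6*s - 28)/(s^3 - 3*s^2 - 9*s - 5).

f(t) = 4*t*exp(-t) - 3*exp(5*t) + exp(-t)

Factor the denominator: s^3 - 3*s^2 - 9*s - 5 = (s - 5)*(s + 1)^2.
Partial fraction decomposition gives [1/(s + 1)] + [4/(s + 1)^2] + [-3/(s - 5)].
Invert each term: 1/(s + 1) ↔ e^(-t); 4/(s + 1)^2 ↔ 4t·e^(-t); -3/(s - 5) ↔ -3e^(5t).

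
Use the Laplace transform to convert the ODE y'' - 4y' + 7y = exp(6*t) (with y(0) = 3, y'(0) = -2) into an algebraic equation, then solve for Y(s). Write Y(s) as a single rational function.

Take the Laplace transform of both sides.
The derivative rules (L{y''} = s^2 Y - s·y(0) - y'(0) and L{y'} = sY - y(0), with y(0) = 3, y'(0) = -2) turn the left side into (s^2 - 4*s + 7)Y - (3*s - 14).
The right side is L{exp(6*t)} = 1/(s - 6).
So (s^2 - 4*s + 7)Y = 1/(s - 6) + (3*s - 14).
Divide through and combine into a single rational function.

Y(s) = (3*s^2 - 32*s + 85)/(s^3 - 10*s^2 + 31*s - 42)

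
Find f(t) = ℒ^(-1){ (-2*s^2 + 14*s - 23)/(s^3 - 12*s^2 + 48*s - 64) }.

Factor the denominator: s^3 - 12*s^2 + 48*s - 64 = (s - 4)^3.
Partial fraction decomposition gives [-2/(s - 4)] + [-2/(s - 4)^2] + [(s - 4)^(-3)].
Invert each term: -2/(s - 4) ↔ -2e^(4t); -2/(s - 4)^2 ↔ -2t·e^(4t); 1/(s - 4)^3 ↔ (1/2)t^2·e^(4t).

f(t) = t^2*exp(4*t)/2 - 2*t*exp(4*t) - 2*exp(4*t)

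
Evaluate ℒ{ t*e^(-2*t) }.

L{t} = 1!/s^2 = 1/s^2.
By the first shifting theorem, multiplying by e^(-2t) replaces s with s + 2.

(s + 2)^(-2)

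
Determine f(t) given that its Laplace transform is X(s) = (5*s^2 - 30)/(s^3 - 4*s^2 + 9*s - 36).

f(t) = 2*exp(4*t) + 4*sin(3*t) + 3*cos(3*t)

Factor the denominator: s^3 - 4*s^2 + 9*s - 36 = (s - 4)*(s^2 + 9).
Partial fraction decomposition gives [2/(s - 4)] + [3*s/(s^2 + 9)] + [12/(s^2 + 9)].
Invert each term: 2/(s - 4) ↔ 2e^(4t); 3·s/(s^2 + 9) ↔ 3cos(3t); 4·3/(s^2 + 9) ↔ 4sin(3t).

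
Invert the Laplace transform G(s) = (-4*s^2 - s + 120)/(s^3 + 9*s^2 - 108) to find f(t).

Factor the denominator: s^3 + 9*s^2 - 108 = (s - 3)*(s + 6)^2.
Partial fraction decomposition gives [-5/(s + 6)] + [2/(s + 6)^2] + [1/(s - 3)].
Invert each term: -5/(s + 6) ↔ -5e^(-6t); 2/(s + 6)^2 ↔ 2t·e^(-6t); 1/(s - 3) ↔ e^(3t).

f(t) = 2*t*exp(-6*t) + exp(3*t) - 5*exp(-6*t)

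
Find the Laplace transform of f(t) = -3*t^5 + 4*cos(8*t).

4*s/(s^2 + 64) - 360/s^6

By linearity of the Laplace transform, transform each term separately.
(4)·[L{cos(8t)} = s/(s^2 + 64)]; (-3)·[L{t^5} = 5!/s^6 = 120/s^6].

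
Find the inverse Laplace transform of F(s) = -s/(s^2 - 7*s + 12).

Factor the denominator: s^2 - 7*s + 12 = (s - 4)*(s - 3).
Partial fraction decomposition gives [-4/(s - 4)] + [3/(s - 3)].
Invert each term: -4/(s - 4) ↔ -4e^(4t); 3/(s - 3) ↔ 3e^(3t).

-4*exp(4*t) + 3*exp(3*t)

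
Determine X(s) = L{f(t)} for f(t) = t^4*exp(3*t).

X(s) = 24/(s - 3)^5

L{t^4} = 4!/s^5 = 24/s^5.
By the first shifting theorem, multiplying by e^(3t) replaces s with s - 3.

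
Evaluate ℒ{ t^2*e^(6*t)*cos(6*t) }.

L{cos(6t)} = s/(s^2 + 36).
Multiplying by e^(6t) shifts s → s - 6, so L{e^(6*t)*cos(6*t)} = (s - 6)/((s - 6)^2 + 36).
Then apply L{t^2·g(t)} = (-1)^2 d^2/ds^2[G(s)] with G(s) = (s - 6)/((s - 6)^2 + 36):
differentiating 2 times and applying the sign gives 2*(s - 6)*(s^2 - 12*s - 72)/(s^2 - 12*s + 72)^3.

2*(s - 6)*(s^2 - 12*s - 72)/(s^2 - 12*s + 72)^3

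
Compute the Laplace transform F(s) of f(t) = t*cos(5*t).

F(s) = (s - 5)*(s + 5)/(s^2 + 25)^2

L{cos(5t)} = s/(s^2 + 25).
Then apply L{t·g(t)} = -d/ds[G(s)] with G(s) = s/(s^2 + 25):
differentiating 1 time and applying the sign gives (s - 5)*(s + 5)/(s^2 + 25)^2.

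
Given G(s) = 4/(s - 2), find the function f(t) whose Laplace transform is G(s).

Since L{e^(2t)} = 1/(s - 2), the inverse is exp(2*t), scaled by 4.

f(t) = 4*exp(2*t)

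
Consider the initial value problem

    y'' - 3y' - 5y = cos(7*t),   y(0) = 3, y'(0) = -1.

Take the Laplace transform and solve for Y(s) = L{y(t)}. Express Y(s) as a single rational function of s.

Take the Laplace transform of both sides.
The derivative rules (L{y''} = s^2 Y - s·y(0) - y'(0) and L{y'} = sY - y(0), with y(0) = 3, y'(0) = -1) turn the left side into (s^2 - 3*s - 5)Y - (3*s - 10).
The right side is L{cos(7*t)} = s/(s^2 + 49).
So (s^2 - 3*s - 5)Y = s/(s^2 + 49) + (3*s - 10).
Solve for Y(s) and write it as one ratio of polynomials.

Y(s) = (3*s^3 - 10*s^2 + 148*s - 490)/(s^4 - 3*s^3 + 44*s^2 - 147*s - 245)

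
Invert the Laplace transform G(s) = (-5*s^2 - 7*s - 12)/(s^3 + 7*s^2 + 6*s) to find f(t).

f(t) = -2 + 2*exp(-t) - 5*exp(-6*t)

Factor the denominator: s^3 + 7*s^2 + 6*s = s*(s + 1)*(s + 6).
Partial fraction decomposition gives [-2/s] + [-5/(s + 6)] + [2/(s + 1)].
Invert each term: -2/(s - 0) ↔ -2e^(0t); -5/(s + 6) ↔ -5e^(-6t); 2/(s + 1) ↔ 2e^(-t).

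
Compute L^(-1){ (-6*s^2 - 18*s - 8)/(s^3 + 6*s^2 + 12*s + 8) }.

Factor the denominator: s^3 + 6*s^2 + 12*s + 8 = (s + 2)^3.
Partial fraction decomposition gives [-6/(s + 2)] + [6/(s + 2)^2] + [4/(s + 2)^3].
Invert each term: -6/(s + 2) ↔ -6e^(-2t); 6/(s + 2)^2 ↔ 6t·e^(-2t); 4/(s + 2)^3 ↔ (2)t^2·e^(-2t).

2*t^2*exp(-2*t) + 6*t*exp(-2*t) - 6*exp(-2*t)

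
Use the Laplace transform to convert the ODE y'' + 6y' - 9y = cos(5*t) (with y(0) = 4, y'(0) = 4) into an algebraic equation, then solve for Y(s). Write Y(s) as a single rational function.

Y(s) = (4*s^3 + 28*s^2 + 101*s + 700)/(s^4 + 6*s^3 + 16*s^2 + 150*s - 225)

Laplace-transform each side.
The derivative rules (L{y''} = s^2 Y - s·y(0) - y'(0) and L{y'} = sY - y(0), with y(0) = 4, y'(0) = 4) turn the left side into (s^2 + 6*s - 9)Y - (4*s + 28).
The right side is L{cos(5*t)} = s/(s^2 + 25).
So (s^2 + 6*s - 9)Y = s/(s^2 + 25) + (4*s + 28).
Solve for Y(s) and write it as one ratio of polynomials.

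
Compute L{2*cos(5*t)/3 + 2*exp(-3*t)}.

2*s/(3*(s^2 + 25)) + 2/(s + 3)

Apply the Laplace transform termwise.
(2/3)·[L{cos(5t)} = s/(s^2 + 25)]; (2)·[L{e^(-3t)} = 1/(s + 3)].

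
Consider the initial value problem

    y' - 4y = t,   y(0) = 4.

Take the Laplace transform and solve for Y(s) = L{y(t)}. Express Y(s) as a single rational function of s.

Y(s) = (4*s^2 + 1)/(s^3 - 4*s^2)

Laplace-transform each side.
With L{y'} = sY - y(0) = sY - 4: the LHS transforms to (s - 4)Y - (4).
The right side is L{t} = s^(-2).
So (s - 4)Y = s^(-2) + (4).
Divide through and combine into a single rational function.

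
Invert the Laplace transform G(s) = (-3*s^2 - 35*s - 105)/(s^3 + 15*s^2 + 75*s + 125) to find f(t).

Factor the denominator: s^3 + 15*s^2 + 75*s + 125 = (s + 5)^3.
Partial fraction decomposition gives [-3/(s + 5)] + [-5/(s + 5)^2] + [-5/(s + 5)^3].
Invert each term: -3/(s + 5) ↔ -3e^(-5t); -5/(s + 5)^2 ↔ -5t·e^(-5t); -5/(s + 5)^3 ↔ (-5/2)t^2·e^(-5t).

f(t) = -5*t^2*exp(-5*t)/2 - 5*t*exp(-5*t) - 3*exp(-5*t)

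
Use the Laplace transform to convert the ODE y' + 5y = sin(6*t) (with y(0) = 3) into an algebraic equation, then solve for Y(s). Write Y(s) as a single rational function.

Laplace-transform each side.
With L{y'} = sY - y(0) = sY - 3: the LHS transforms to (s + 5)Y - (3).
The right side is L{sin(6*t)} = 6/(s^2 + 36).
So (s + 5)Y = 6/(s^2 + 36) + (3).
Solve for Y(s) and write it as one ratio of polynomials.

Y(s) = (3*s^2 + 114)/(s^3 + 5*s^2 + 36*s + 180)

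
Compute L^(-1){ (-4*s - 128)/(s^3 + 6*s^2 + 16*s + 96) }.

-4*sin(4*t) + 2*cos(4*t) - 2*exp(-6*t)

Factor the denominator: s^3 + 6*s^2 + 16*s + 96 = (s + 6)*(s^2 + 16).
Partial fraction decomposition gives [-2/(s + 6)] + [2*s/(s^2 + 16)] + [-16/(s^2 + 16)].
Invert each term: -2/(s + 6) ↔ -2e^(-6t); 2·s/(s^2 + 16) ↔ 2cos(4t); -4·4/(s^2 + 16) ↔ -4sin(4t).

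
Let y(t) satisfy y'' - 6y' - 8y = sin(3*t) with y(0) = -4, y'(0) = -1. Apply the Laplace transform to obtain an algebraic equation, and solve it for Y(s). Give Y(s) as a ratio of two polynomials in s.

Y(s) = (-4*s^3 + 23*s^2 - 36*s + 210)/(s^4 - 6*s^3 + s^2 - 54*s - 72)

Transform both sides with L{·}.
The derivative rules (L{y''} = s^2 Y - s·y(0) - y'(0) and L{y'} = sY - y(0), with y(0) = -4, y'(0) = -1) turn the left side into (s^2 - 6*s - 8)Y - (-4*s + 23).
The right side is L{sin(3*t)} = 3/(s^2 + 9).
So (s^2 - 6*s - 8)Y = 3/(s^2 + 9) + (-4*s + 23).
Divide through and combine into a single rational function.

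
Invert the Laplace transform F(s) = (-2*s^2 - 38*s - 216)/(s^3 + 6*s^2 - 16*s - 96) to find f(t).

f(t) = -5*exp(4*t) + 6*exp(-4*t) - 3*exp(-6*t)

Factor the denominator: s^3 + 6*s^2 - 16*s - 96 = (s - 4)*(s + 4)*(s + 6).
Partial fraction decomposition gives [-5/(s - 4)] + [-3/(s + 6)] + [6/(s + 4)].
Invert each term: -5/(s - 4) ↔ -5e^(4t); -3/(s + 6) ↔ -3e^(-6t); 6/(s + 4) ↔ 6e^(-4t).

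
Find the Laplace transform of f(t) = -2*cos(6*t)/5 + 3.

-2*s/(5*(s^2 + 36)) + 3/s

By linearity of the Laplace transform, transform each term separately.
(-2/5)·[L{cos(6t)} = s/(s^2 + 36)]; L{3} = 3/s.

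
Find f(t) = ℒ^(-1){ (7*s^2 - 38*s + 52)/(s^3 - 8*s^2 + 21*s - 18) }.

f(t) = t*exp(3*t) + 3*exp(3*t) + 4*exp(2*t)

Factor the denominator: s^3 - 8*s^2 + 21*s - 18 = (s - 3)^2*(s - 2).
Partial fraction decomposition gives [3/(s - 3)] + [(s - 3)^(-2)] + [4/(s - 2)].
Invert each term: 3/(s - 3) ↔ 3e^(3t); 1/(s - 3)^2 ↔ t·e^(3t); 4/(s - 2) ↔ 4e^(2t).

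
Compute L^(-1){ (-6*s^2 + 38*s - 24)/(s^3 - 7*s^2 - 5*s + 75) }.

Factor the denominator: s^3 - 7*s^2 - 5*s + 75 = (s - 5)^2*(s + 3).
Partial fraction decomposition gives [-3/(s - 5)] + [2/(s - 5)^2] + [-3/(s + 3)].
Invert each term: -3/(s - 5) ↔ -3e^(5t); 2/(s - 5)^2 ↔ 2t·e^(5t); -3/(s + 3) ↔ -3e^(-3t).

2*t*exp(5*t) - 3*exp(5*t) - 3*exp(-3*t)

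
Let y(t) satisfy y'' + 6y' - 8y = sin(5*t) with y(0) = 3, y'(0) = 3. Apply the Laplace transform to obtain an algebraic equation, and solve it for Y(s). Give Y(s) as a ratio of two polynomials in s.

Y(s) = (3*s^3 + 21*s^2 + 75*s + 530)/(s^4 + 6*s^3 + 17*s^2 + 150*s - 200)

Transform both sides with L{·}.
With L{y''} = s^2 Y - s·y(0) - y'(0) and L{y'} = sY - y(0), with y(0) = 3, y'(0) = 3: the LHS transforms to (s^2 + 6*s - 8)Y - (3*s + 21).
The right side is L{sin(5*t)} = 5/(s^2 + 25).
So (s^2 + 6*s - 8)Y = 5/(s^2 + 25) + (3*s + 21).
Divide through and combine into a single rational function.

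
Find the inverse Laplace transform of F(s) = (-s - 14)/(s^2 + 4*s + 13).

Complete the square in the denominator: s^2 + 4*s + 13 = (s + 2)^2 + 3^2.
Split the numerator to match: -s - 14 = -1·(s + 2) - 4·3.
Invert each term: -1·(s + 2)/((s + 2)^2 + 9) ↔ -e^(-2t)cos(3t); -4·3/((s + 2)^2 + 9) ↔ -4e^(-2t)sin(3t).

-4*exp(-2*t)*sin(3*t) - exp(-2*t)*cos(3*t)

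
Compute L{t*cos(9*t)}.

L{cos(9t)} = s/(s^2 + 81).
Then apply L{t·g(t)} = -d/ds[G(s)] with G(s) = s/(s^2 + 81):
differentiating 1 time and applying the sign gives (s - 9)*(s + 9)/(s^2 + 81)^2.

(s - 9)*(s + 9)/(s^2 + 81)^2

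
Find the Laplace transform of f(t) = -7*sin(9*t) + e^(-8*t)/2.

The transform is linear, so treat each term independently.
(-7)·[L{sin(9t)} = 9/(s^2 + 81)]; (1/2)·[L{e^(-8t)} = 1/(s + 8)].

-63/(s^2 + 81) + 1/(2*(s + 8))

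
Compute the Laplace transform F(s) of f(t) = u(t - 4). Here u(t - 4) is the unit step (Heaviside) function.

By the second shifting theorem, L{u(t - c)·g(t - c)} = e^(-cs)·G(s) with c = 4 and G(s) = L{g(t)}.
L{1} = 1/s.

F(s) = exp(-4*s)/s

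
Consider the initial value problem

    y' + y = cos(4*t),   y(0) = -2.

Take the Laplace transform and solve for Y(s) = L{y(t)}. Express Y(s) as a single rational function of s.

Take the Laplace transform of both sides.
The derivative rules (L{y'} = sY - y(0) = sY - (-2)) turn the left side into (s + 1)Y - (-2).
The right side is L{cos(4*t)} = s/(s^2 + 16).
So (s + 1)Y = s/(s^2 + 16) + (-2).
Isolate Y and clear denominators.

Y(s) = (-2*s^2 + s - 32)/(s^3 + s^2 + 16*s + 16)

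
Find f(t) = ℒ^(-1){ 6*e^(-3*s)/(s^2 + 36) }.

The factor e^(-3s) signals a time shift by c = 3 (second shifting theorem).
L{sin(6t)} = 6/(s^2 + 36), so L^-1{6/(s^2 + 36)} = sin(6*t).
Hence the inverse is u(t - 3) times that function evaluated at t - 3.

f(t) = Heaviside(t - 3)*(sin(6*t - 18))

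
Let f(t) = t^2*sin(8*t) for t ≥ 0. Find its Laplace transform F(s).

L{sin(8t)} = 8/(s^2 + 64).
Then apply L{t^2·g(t)} = (-1)^2 d^2/ds^2[G(s)] with G(s) = 8/(s^2 + 64):
differentiating 2 times and applying the sign gives 16*(3*s^2 - 64)/(s^2 + 64)^3.

F(s) = 16*(3*s^2 - 64)/(s^2 + 64)^3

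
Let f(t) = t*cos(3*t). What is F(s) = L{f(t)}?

F(s) = (s - 3)*(s + 3)/(s^2 + 9)^2

L{cos(3t)} = s/(s^2 + 9).
Then apply L{t·g(t)} = -d/ds[G(s)] with G(s) = s/(s^2 + 9):
differentiating 1 time and applying the sign gives (s - 3)*(s + 3)/(s^2 + 9)^2.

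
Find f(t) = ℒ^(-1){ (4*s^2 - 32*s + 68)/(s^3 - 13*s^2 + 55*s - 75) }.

f(t) = 4*t*exp(5*t) + 2*exp(5*t) + 2*exp(3*t)

Factor the denominator: s^3 - 13*s^2 + 55*s - 75 = (s - 5)^2*(s - 3).
Partial fraction decomposition gives [2/(s - 5)] + [4/(s - 5)^2] + [2/(s - 3)].
Invert each term: 2/(s - 5) ↔ 2e^(5t); 4/(s - 5)^2 ↔ 4t·e^(5t); 2/(s - 3) ↔ 2e^(3t).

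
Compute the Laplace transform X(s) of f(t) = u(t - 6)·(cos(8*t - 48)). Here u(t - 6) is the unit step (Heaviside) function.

X(s) = s*exp(-6*s)/(s^2 + 64)

By the second shifting theorem, L{u(t - c)·g(t - c)} = e^(-cs)·G(s) with c = 6 and G(s) = L{g(t)}.
L{cos(8t)} = s/(s^2 + 64).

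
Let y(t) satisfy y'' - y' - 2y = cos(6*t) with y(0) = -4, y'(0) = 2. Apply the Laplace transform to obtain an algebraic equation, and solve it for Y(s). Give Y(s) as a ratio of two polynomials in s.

Transform both sides with L{·}.
The derivative rules (L{y''} = s^2 Y - s·y(0) - y'(0) and L{y'} = sY - y(0), with y(0) = -4, y'(0) = 2) turn the left side into (s^2 - s - 2)Y - (-4*s + 6).
The right side is L{cos(6*t)} = s/(s^2 + 36).
So (s^2 - s - 2)Y = s/(s^2 + 36) + (-4*s + 6).
Isolate Y and clear denominators.

Y(s) = (-4*s^3 + 6*s^2 - 143*s + 216)/(s^4 - s^3 + 34*s^2 - 36*s - 72)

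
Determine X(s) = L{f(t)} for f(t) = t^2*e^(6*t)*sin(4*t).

L{sin(4t)} = 4/(s^2 + 16).
Multiplying by e^(6t) shifts s → s - 6, so L{e^(6*t)*sin(4*t)} = 4/((s - 6)^2 + 16).
Then apply L{t^2·g(t)} = (-1)^2 d^2/ds^2[G(s)] with G(s) = 4/((s - 6)^2 + 16):
differentiating 2 times and applying the sign gives 8*(3*s^2 - 36*s + 92)/(s^2 - 12*s + 52)^3.

X(s) = 8*(3*s^2 - 36*s + 92)/(s^2 - 12*s + 52)^3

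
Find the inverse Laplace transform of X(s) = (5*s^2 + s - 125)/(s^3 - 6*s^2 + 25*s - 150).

exp(6*t) + 5*sin(5*t) + 4*cos(5*t)

Factor the denominator: s^3 - 6*s^2 + 25*s - 150 = (s - 6)*(s^2 + 25).
Partial fraction decomposition gives [1/(s - 6)] + [4*s/(s^2 + 25)] + [25/(s^2 + 25)].
Invert each term: 1/(s - 6) ↔ e^(6t); 4·s/(s^2 + 25) ↔ 4cos(5t); 5·5/(s^2 + 25) ↔ 5sin(5t).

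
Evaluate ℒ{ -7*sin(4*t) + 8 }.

The transform is linear, so treat each term independently.
L{8} = 8/s; (-7)·[L{sin(4t)} = 4/(s^2 + 16)].

-28/(s^2 + 16) + 8/s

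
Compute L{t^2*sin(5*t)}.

10*(3*s^2 - 25)/(s^2 + 25)^3

L{sin(5t)} = 5/(s^2 + 25).
Then apply L{t^2·g(t)} = (-1)^2 d^2/ds^2[G(s)] with G(s) = 5/(s^2 + 25):
differentiating 2 times and applying the sign gives 10*(3*s^2 - 25)/(s^2 + 25)^3.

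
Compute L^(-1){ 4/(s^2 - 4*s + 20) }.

exp(2*t)*sin(4*t)

Rewrite the denominator: s^2 - 4*s + 20 = (s - 2)^2 + 16.
The form in (s - 2) signals a first-shifting-theorem factor e^(2t).
Since L{sin(4t)} = 4/(s^2 + 16), the inverse is exp(2*t)*sin(4*t).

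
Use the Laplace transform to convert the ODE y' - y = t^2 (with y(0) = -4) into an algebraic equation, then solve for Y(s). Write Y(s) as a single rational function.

Laplace-transform each side.
With L{y'} = sY - y(0) = sY - (-4): the LHS transforms to (s - 1)Y - (-4).
The right side is L{t^2} = 2/s^3.
So (s - 1)Y = 2/s^3 + (-4).
Divide through and combine into a single rational function.

Y(s) = (-4*s^3 + 2)/(s^4 - s^3)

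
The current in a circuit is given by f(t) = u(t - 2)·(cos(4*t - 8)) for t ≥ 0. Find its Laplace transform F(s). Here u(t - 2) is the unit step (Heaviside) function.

F(s) = s*exp(-2*s)/(s^2 + 16)

By the second shifting theorem, L{u(t - c)·g(t - c)} = e^(-cs)·G(s) with c = 2 and G(s) = L{g(t)}.
L{cos(4t)} = s/(s^2 + 16).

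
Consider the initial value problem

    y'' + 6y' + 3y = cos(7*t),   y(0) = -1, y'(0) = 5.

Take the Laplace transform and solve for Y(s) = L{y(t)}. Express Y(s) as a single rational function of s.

Y(s) = (-s^3 - s^2 - 48*s - 49)/(s^4 + 6*s^3 + 52*s^2 + 294*s + 147)

Transform both sides with L{·}.
The derivative rules (L{y''} = s^2 Y - s·y(0) - y'(0) and L{y'} = sY - y(0), with y(0) = -1, y'(0) = 5) turn the left side into (s^2 + 6*s + 3)Y - (-s - 1).
The right side is L{cos(7*t)} = s/(s^2 + 49).
So (s^2 + 6*s + 3)Y = s/(s^2 + 49) + (-s - 1).
Solve for Y(s) and write it as one ratio of polynomials.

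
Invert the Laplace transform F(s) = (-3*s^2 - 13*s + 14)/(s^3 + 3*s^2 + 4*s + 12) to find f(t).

Factor the denominator: s^3 + 3*s^2 + 4*s + 12 = (s + 3)*(s^2 + 4).
Partial fraction decomposition gives [2/(s + 3)] + [-5*s/(s^2 + 4)] + [2/(s^2 + 4)].
Invert each term: 2/(s + 3) ↔ 2e^(-3t); -5·s/(s^2 + 4) ↔ -5cos(2t); 1·2/(s^2 + 4) ↔ sin(2t).

f(t) = sin(2*t) - 5*cos(2*t) + 2*exp(-3*t)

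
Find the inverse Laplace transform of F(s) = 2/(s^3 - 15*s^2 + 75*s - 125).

t^2*exp(5*t)

Rewrite the denominator: s^3 - 15*s^2 + 75*s - 125 = (s - 5)^3.
The form in (s - 5) signals a first-shifting-theorem factor e^(5t).
Since L{t^2} = 2!/s^3 = 2/s^3, the inverse is t^2*e^(5*t).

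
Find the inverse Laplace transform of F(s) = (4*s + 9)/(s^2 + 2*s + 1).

5*t*exp(-t) + 4*exp(-t)

Factor the denominator: s^2 + 2*s + 1 = (s + 1)^2.
Partial fraction decomposition gives [4/(s + 1)] + [5/(s + 1)^2].
Invert each term: 4/(s + 1) ↔ 4e^(-t); 5/(s + 1)^2 ↔ 5t·e^(-t).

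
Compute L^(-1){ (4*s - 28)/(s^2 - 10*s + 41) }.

-2*exp(5*t)*sin(4*t) + 4*exp(5*t)*cos(4*t)

Complete the square in the denominator: s^2 - 10*s + 41 = (s - 5)^2 + 4^2.
Split the numerator to match: 4*s - 28 = 4·(s - 5) - 2·4.
Invert each term: 4·(s - 5)/((s - 5)^2 + 16) ↔ 4e^(5t)cos(4t); -2·4/((s - 5)^2 + 16) ↔ -2e^(5t)sin(4t).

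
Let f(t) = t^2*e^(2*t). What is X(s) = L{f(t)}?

L{t^2} = 2!/s^3 = 2/s^3.
By the first shifting theorem, multiplying by e^(2t) replaces s with s - 2.

X(s) = 2/(s - 2)^3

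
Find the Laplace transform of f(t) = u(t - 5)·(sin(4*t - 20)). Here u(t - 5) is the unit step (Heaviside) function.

4*exp(-5*s)/(s^2 + 16)

By the second shifting theorem, L{u(t - c)·g(t - c)} = e^(-cs)·G(s) with c = 5 and G(s) = L{g(t)}.
L{sin(4t)} = 4/(s^2 + 16).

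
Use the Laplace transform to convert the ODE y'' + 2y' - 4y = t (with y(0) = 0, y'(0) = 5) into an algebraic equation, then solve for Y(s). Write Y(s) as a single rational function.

Laplace-transform each side.
The derivative rules (L{y''} = s^2 Y - s·y(0) - y'(0) and L{y'} = sY - y(0), with y(0) = 0, y'(0) = 5) turn the left side into (s^2 + 2*s - 4)Y - (5).
The right side is L{t} = s^(-2).
So (s^2 + 2*s - 4)Y = s^(-2) + (5).
Divide through and combine into a single rational function.

Y(s) = (5*s^2 + 1)/(s^4 + 2*s^3 - 4*s^2)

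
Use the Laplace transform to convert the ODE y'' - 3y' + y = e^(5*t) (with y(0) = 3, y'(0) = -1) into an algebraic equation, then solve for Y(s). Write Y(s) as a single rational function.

Y(s) = (3*s^2 - 25*s + 51)/(s^3 - 8*s^2 + 16*s - 5)

Laplace-transform each side.
The derivative rules (L{y''} = s^2 Y - s·y(0) - y'(0) and L{y'} = sY - y(0), with y(0) = 3, y'(0) = -1) turn the left side into (s^2 - 3*s + 1)Y - (3*s - 10).
The right side is L{e^(5*t)} = 1/(s - 5).
So (s^2 - 3*s + 1)Y = 1/(s - 5) + (3*s - 10).
Solve for Y(s) and write it as one ratio of polynomials.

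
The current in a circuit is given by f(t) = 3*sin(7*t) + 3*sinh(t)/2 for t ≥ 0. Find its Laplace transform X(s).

Apply the Laplace transform termwise.
(3/2)·[L{sinh(t)} = 1/(s^2 - 1)]; (3)·[L{sin(7t)} = 7/(s^2 + 49)].

X(s) = 21/(s^2 + 49) + 3/(2*(s^2 - 1))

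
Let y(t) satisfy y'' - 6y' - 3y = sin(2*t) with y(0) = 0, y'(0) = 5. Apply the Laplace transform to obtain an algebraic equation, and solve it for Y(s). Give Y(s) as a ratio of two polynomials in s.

Laplace-transform each side.
With L{y''} = s^2 Y - s·y(0) - y'(0) and L{y'} = sY - y(0), with y(0) = 0, y'(0) = 5: the LHS transforms to (s^2 - 6*s - 3)Y - (5).
The right side is L{sin(2*t)} = 2/(s^2 + 4).
So (s^2 - 6*s - 3)Y = 2/(s^2 + 4) + (5).
Divide through and combine into a single rational function.

Y(s) = (5*s^2 + 22)/(s^4 - 6*s^3 + s^2 - 24*s - 12)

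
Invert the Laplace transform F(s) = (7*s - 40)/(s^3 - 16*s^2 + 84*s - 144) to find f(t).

Factor the denominator: s^3 - 16*s^2 + 84*s - 144 = (s - 6)^2*(s - 4).
Partial fraction decomposition gives [3/(s - 6)] + [(s - 6)^(-2)] + [-3/(s - 4)].
Invert each term: 3/(s - 6) ↔ 3e^(6t); 1/(s - 6)^2 ↔ t·e^(6t); -3/(s - 4) ↔ -3e^(4t).

f(t) = t*exp(6*t) + 3*exp(6*t) - 3*exp(4*t)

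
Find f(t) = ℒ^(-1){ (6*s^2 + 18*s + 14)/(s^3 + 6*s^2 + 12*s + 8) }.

Factor the denominator: s^3 + 6*s^2 + 12*s + 8 = (s + 2)^3.
Partial fraction decomposition gives [6/(s + 2)] + [-6/(s + 2)^2] + [2/(s + 2)^3].
Invert each term: 6/(s + 2) ↔ 6e^(-2t); -6/(s + 2)^2 ↔ -6t·e^(-2t); 2/(s + 2)^3 ↔ (1)t^2·e^(-2t).

f(t) = t^2*exp(-2*t) - 6*t*exp(-2*t) + 6*exp(-2*t)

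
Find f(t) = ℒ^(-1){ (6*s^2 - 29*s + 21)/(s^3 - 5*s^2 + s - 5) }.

Factor the denominator: s^3 - 5*s^2 + s - 5 = (s - 5)*(s^2 + 1).
Partial fraction decomposition gives [1/(s - 5)] + [5*s/(s^2 + 1)] + [-4/(s^2 + 1)].
Invert each term: 1/(s - 5) ↔ e^(5t); 5·s/(s^2 + 1) ↔ 5cos(t); -4·1/(s^2 + 1) ↔ -4sin(t).

f(t) = exp(5*t) - 4*sin(t) + 5*cos(t)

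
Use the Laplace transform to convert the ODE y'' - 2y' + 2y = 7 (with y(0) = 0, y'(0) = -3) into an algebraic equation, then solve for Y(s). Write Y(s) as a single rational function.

Y(s) = (-3*s + 7)/(s^3 - 2*s^2 + 2*s)

Laplace-transform each side.
With L{y''} = s^2 Y - s·y(0) - y'(0) and L{y'} = sY - y(0), with y(0) = 0, y'(0) = -3: the LHS transforms to (s^2 - 2*s + 2)Y - (-3).
The right side is L{7} = 7/s.
So (s^2 - 2*s + 2)Y = 7/s + (-3).
Divide through and combine into a single rational function.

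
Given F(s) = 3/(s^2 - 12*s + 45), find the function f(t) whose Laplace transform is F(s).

Rewrite the denominator: s^2 - 12*s + 45 = (s - 6)^2 + 9.
The form in (s - 6) signals a first-shifting-theorem factor e^(6t).
Since L{sin(3t)} = 3/(s^2 + 9), the inverse is e^(6*t)*sin(3*t).

f(t) = exp(6*t)*sin(3*t)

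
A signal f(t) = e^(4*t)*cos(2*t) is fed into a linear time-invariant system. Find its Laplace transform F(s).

F(s) = (s - 4)/((s - 4)^2 + 4)

L{cos(2t)} = s/(s^2 + 4).
By the first shifting theorem, multiplying by e^(4t) replaces s with s - 4.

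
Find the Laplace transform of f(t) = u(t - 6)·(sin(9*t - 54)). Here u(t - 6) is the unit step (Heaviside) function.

By the second shifting theorem, L{u(t - c)·g(t - c)} = e^(-cs)·G(s) with c = 6 and G(s) = L{g(t)}.
L{sin(9t)} = 9/(s^2 + 81).

9*exp(-6*s)/(s^2 + 81)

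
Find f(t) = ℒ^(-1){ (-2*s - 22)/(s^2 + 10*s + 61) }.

f(t) = -2*exp(-5*t)*sin(6*t) - 2*exp(-5*t)*cos(6*t)

Complete the square in the denominator: s^2 + 10*s + 61 = (s + 5)^2 + 6^2.
Split the numerator to match: -2*s - 22 = -2·(s + 5) - 2·6.
Invert each term: -2·(s + 5)/((s + 5)^2 + 36) ↔ -2e^(-5t)cos(6t); -2·6/((s + 5)^2 + 36) ↔ -2e^(-5t)sin(6t).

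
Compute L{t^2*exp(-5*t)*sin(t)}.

2*(3*s^2 + 30*s + 74)/(s^2 + 10*s + 26)^3

L{sin(t)} = 1/(s^2 + 1).
Multiplying by e^(-5t) shifts s → s + 5, so L{exp(-5*t)*sin(t)} = 1/((s + 5)^2 + 1).
Then apply L{t^2·g(t)} = (-1)^2 d^2/ds^2[G(s)] with G(s) = 1/((s + 5)^2 + 1):
differentiating 2 times and applying the sign gives 2*(3*s^2 + 30*s + 74)/(s^2 + 10*s + 26)^3.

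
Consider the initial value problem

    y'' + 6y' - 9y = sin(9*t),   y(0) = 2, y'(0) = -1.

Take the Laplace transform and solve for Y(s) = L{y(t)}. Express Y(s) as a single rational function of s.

Y(s) = (2*s^3 + 11*s^2 + 162*s + 900)/(s^4 + 6*s^3 + 72*s^2 + 486*s - 729)

Transform both sides with L{·}.
The derivative rules (L{y''} = s^2 Y - s·y(0) - y'(0) and L{y'} = sY - y(0), with y(0) = 2, y'(0) = -1) turn the left side into (s^2 + 6*s - 9)Y - (2*s + 11).
The right side is L{sin(9*t)} = 9/(s^2 + 81).
So (s^2 + 6*s - 9)Y = 9/(s^2 + 81) + (2*s + 11).
Divide through and combine into a single rational function.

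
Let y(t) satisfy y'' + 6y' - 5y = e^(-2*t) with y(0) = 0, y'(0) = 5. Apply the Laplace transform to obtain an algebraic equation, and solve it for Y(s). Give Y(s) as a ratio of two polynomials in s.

Transform both sides with L{·}.
The derivative rules (L{y''} = s^2 Y - s·y(0) - y'(0) and L{y'} = sY - y(0), with y(0) = 0, y'(0) = 5) turn the left side into (s^2 + 6*s - 5)Y - (5).
The right side is L{e^(-2*t)} = 1/(s + 2).
So (s^2 + 6*s - 5)Y = 1/(s + 2) + (5).
Solve for Y(s) and write it as one ratio of polynomials.

Y(s) = (5*s + 11)/(s^3 + 8*s^2 + 7*s - 10)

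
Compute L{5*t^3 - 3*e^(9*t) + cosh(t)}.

The transform is linear, so treat each term independently.
L{cosh(t)} = s/(s^2 - 1); (5)·[L{t^3} = 3!/s^4 = 6/s^4]; (-3)·[L{e^(9t)} = 1/(s - 9)].

s/(s^2 - 1) - 3/(s - 9) + 30/s^4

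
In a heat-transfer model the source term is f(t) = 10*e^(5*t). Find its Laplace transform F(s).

L{10} = 10/s.
By the first shifting theorem, multiplying by e^(5t) replaces s with s - 5.

F(s) = 10/(s - 5)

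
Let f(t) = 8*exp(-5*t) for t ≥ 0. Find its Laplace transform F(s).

F(s) = 8/(s + 5)

L{8} = 8/s.
By the first shifting theorem, multiplying by e^(-5t) replaces s with s + 5.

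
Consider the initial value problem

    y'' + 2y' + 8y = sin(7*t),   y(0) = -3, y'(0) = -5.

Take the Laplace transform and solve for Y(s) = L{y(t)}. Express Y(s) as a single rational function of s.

Laplace-transform each side.
The derivative rules (L{y''} = s^2 Y - s·y(0) - y'(0) and L{y'} = sY - y(0), with y(0) = -3, y'(0) = -5) turn the left side into (s^2 + 2*s + 8)Y - (-3*s - 11).
The right side is L{sin(7*t)} = 7/(s^2 + 49).
So (s^2 + 2*s + 8)Y = 7/(s^2 + 49) + (-3*s - 11).
Divide through and combine into a single rational function.

Y(s) = (-3*s^3 - 11*s^2 - 147*s - 532)/(s^4 + 2*s^3 + 57*s^2 + 98*s + 392)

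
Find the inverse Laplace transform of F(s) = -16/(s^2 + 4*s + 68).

Rewrite the denominator: s^2 + 4*s + 68 = (s + 2)^2 + 64.
The form in (s + 2) signals a first-shifting-theorem factor e^(-2t).
Since L{sin(8t)} = 8/(s^2 + 64), the inverse is e^(-2*t)*sin(8*t), scaled by -2.

-2*exp(-2*t)*sin(8*t)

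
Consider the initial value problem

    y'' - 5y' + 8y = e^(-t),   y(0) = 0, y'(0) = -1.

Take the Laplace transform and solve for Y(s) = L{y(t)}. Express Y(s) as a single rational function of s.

Take the Laplace transform of both sides.
Using L{y''} = s^2 Y - s·y(0) - y'(0) and L{y'} = sY - y(0), with y(0) = 0, y'(0) = -1, the left side becomes (s^2 - 5*s + 8)Y - (-1).
The right side is L{e^(-t)} = 1/(s + 1).
So (s^2 - 5*s + 8)Y = 1/(s + 1) + (-1).
Isolate Y and clear denominators.

Y(s) = -s/(s^3 - 4*s^2 + 3*s + 8)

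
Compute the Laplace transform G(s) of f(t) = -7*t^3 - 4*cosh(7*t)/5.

The transform is linear, so treat each term independently.
(-7)·[L{t^3} = 3!/s^4 = 6/s^4]; (-4/5)·[L{cosh(7t)} = s/(s^2 - 49)].

G(s) = -4*s/(5*(s^2 - 49)) - 42/s^4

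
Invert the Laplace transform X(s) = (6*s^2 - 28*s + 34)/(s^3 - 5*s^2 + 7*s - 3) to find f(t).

f(t) = -6*t*exp(t) + exp(3*t) + 5*exp(t)

Factor the denominator: s^3 - 5*s^2 + 7*s - 3 = (s - 3)*(s - 1)^2.
Partial fraction decomposition gives [5/(s - 1)] + [-6/(s - 1)^2] + [1/(s - 3)].
Invert each term: 5/(s - 1) ↔ 5e^(t); -6/(s - 1)^2 ↔ -6t·e^(t); 1/(s - 3) ↔ e^(3t).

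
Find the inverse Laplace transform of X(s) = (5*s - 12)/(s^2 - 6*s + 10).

3*exp(3*t)*sin(t) + 5*exp(3*t)*cos(t)

Complete the square in the denominator: s^2 - 6*s + 10 = (s - 3)^2 + 1^2.
Split the numerator to match: 5*s - 12 = 5·(s - 3) + 3·1.
Invert each term: 5·(s - 3)/((s - 3)^2 + 1) ↔ 5e^(3t)cos(t); 3·1/((s - 3)^2 + 1) ↔ 3e^(3t)sin(t).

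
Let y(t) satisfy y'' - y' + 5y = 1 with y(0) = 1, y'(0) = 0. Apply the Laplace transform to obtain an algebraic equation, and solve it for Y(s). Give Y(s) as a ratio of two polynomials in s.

Y(s) = (s^2 - s + 1)/(s^3 - s^2 + 5*s)

Transform both sides with L{·}.
With L{y''} = s^2 Y - s·y(0) - y'(0) and L{y'} = sY - y(0), with y(0) = 1, y'(0) = 0: the LHS transforms to (s^2 - s + 5)Y - (s - 1).
The right side is L{1} = 1/s.
So (s^2 - s + 5)Y = 1/s + (s - 1).
Divide through and combine into a single rational function.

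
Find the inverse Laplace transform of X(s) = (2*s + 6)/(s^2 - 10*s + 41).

Complete the square in the denominator: s^2 - 10*s + 41 = (s - 5)^2 + 4^2.
Split the numerator to match: 2*s + 6 = 2·(s - 5) + 4·4.
Invert each term: 2·(s - 5)/((s - 5)^2 + 16) ↔ 2e^(5t)cos(4t); 4·4/((s - 5)^2 + 16) ↔ 4e^(5t)sin(4t).

4*exp(5*t)*sin(4*t) + 2*exp(5*t)*cos(4*t)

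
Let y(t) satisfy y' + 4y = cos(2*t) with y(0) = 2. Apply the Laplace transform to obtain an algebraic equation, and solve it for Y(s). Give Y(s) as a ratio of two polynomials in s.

Apply the Laplace transform to the equation.
Using L{y'} = sY - y(0) = sY - 2, the left side becomes (s + 4)Y - (2).
The right side is L{cos(2*t)} = s/(s^2 + 4).
So (s + 4)Y = s/(s^2 + 4) + (2).
Isolate Y and clear denominators.

Y(s) = (2*s^2 + s + 8)/(s^3 + 4*s^2 + 4*s + 16)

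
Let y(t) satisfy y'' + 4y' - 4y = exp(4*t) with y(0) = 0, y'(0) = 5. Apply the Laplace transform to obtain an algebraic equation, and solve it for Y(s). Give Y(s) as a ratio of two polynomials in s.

Apply the Laplace transform to the equation.
The derivative rules (L{y''} = s^2 Y - s·y(0) - y'(0) and L{y'} = sY - y(0), with y(0) = 0, y'(0) = 5) turn the left side into (s^2 + 4*s - 4)Y - (5).
The right side is L{exp(4*t)} = 1/(s - 4).
So (s^2 + 4*s - 4)Y = 1/(s - 4) + (5).
Solve for Y(s) and write it as one ratio of polynomials.

Y(s) = (5*s - 19)/(s^3 - 20*s + 16)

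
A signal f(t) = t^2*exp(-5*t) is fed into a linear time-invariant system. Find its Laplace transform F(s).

F(s) = 2/(s + 5)^3

L{e^(-5t)} = 1/(s + 5).
Then apply L{t^2·g(t)} = (-1)^2 d^2/ds^2[G(s)] with G(s) = 1/(s + 5):
differentiating 2 times and applying the sign gives 2/(s + 5)^3.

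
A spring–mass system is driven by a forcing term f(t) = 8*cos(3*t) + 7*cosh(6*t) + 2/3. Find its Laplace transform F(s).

By linearity of the Laplace transform, transform each term separately.
(7)·[L{cosh(6t)} = s/(s^2 - 36)]; L{2/3} = (2/3)/s; (8)·[L{cos(3t)} = s/(s^2 + 9)].

F(s) = 8*s/(s^2 + 9) + 7*s/(s^2 - 36) + 2/(3*s)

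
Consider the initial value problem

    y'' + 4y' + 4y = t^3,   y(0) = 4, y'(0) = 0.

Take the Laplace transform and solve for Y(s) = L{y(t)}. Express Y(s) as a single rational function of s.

Take the Laplace transform of both sides.
The derivative rules (L{y''} = s^2 Y - s·y(0) - y'(0) and L{y'} = sY - y(0), with y(0) = 4, y'(0) = 0) turn the left side into (s^2 + 4*s + 4)Y - (4*s + 16).
The right side is L{t^3} = 6/s^4.
So (s^2 + 4*s + 4)Y = 6/s^4 + (4*s + 16).
Solve for Y(s) and write it as one ratio of polynomials.

Y(s) = (4*s^5 + 16*s^4 + 6)/(s^6 + 4*s^5 + 4*s^4)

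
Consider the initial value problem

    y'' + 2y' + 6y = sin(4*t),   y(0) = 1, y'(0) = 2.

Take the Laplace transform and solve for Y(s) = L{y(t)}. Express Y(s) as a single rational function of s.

Y(s) = (s^3 + 4*s^2 + 16*s + 68)/(s^4 + 2*s^3 + 22*s^2 + 32*s + 96)

Apply the Laplace transform to the equation.
The derivative rules (L{y''} = s^2 Y - s·y(0) - y'(0) and L{y'} = sY - y(0), with y(0) = 1, y'(0) = 2) turn the left side into (s^2 + 2*s + 6)Y - (s + 4).
The right side is L{sin(4*t)} = 4/(s^2 + 16).
So (s^2 + 2*s + 6)Y = 4/(s^2 + 16) + (s + 4).
Divide through and combine into a single rational function.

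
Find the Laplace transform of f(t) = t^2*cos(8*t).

L{cos(8t)} = s/(s^2 + 64).
Then apply L{t^2·g(t)} = (-1)^2 d^2/ds^2[H(s)] with H(s) = s/(s^2 + 64):
differentiating 2 times and applying the sign gives 2*s*(s^2 - 192)/(s^2 + 64)^3.

2*s*(s^2 - 192)/(s^2 + 64)^3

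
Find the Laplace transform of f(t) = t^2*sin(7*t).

14*(3*s^2 - 49)/(s^2 + 49)^3

L{sin(7t)} = 7/(s^2 + 49).
Then apply L{t^2·g(t)} = (-1)^2 d^2/ds^2[G(s)] with G(s) = 7/(s^2 + 49):
differentiating 2 times and applying the sign gives 14*(3*s^2 - 49)/(s^2 + 49)^3.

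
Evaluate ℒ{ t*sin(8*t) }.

L{sin(8t)} = 8/(s^2 + 64).
Then apply L{t·g(t)} = -d/ds[G(s)] with G(s) = 8/(s^2 + 64):
differentiating 1 time and applying the sign gives 16*s/(s^2 + 64)^2.

16*s/(s^2 + 64)^2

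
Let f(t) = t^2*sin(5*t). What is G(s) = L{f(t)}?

G(s) = 10*(3*s^2 - 25)/(s^2 + 25)^3

L{sin(5t)} = 5/(s^2 + 25).
Then apply L{t^2·g(t)} = (-1)^2 d^2/ds^2[H(s)] with H(s) = 5/(s^2 + 25):
differentiating 2 times and applying the sign gives 10*(3*s^2 - 25)/(s^2 + 25)^3.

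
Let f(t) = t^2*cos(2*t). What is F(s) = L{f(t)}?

F(s) = 2*s*(s^2 - 12)/(s^2 + 4)^3

L{cos(2t)} = s/(s^2 + 4).
Then apply L{t^2·g(t)} = (-1)^2 d^2/ds^2[G(s)] with G(s) = s/(s^2 + 4):
differentiating 2 times and applying the sign gives 2*s*(s^2 - 12)/(s^2 + 4)^3.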